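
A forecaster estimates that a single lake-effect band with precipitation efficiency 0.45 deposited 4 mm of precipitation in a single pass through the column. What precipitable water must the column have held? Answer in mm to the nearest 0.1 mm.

PW ≈ 8.9 mm

PW = precipitation / ε = 4 / 0.45 = 8.9 mm.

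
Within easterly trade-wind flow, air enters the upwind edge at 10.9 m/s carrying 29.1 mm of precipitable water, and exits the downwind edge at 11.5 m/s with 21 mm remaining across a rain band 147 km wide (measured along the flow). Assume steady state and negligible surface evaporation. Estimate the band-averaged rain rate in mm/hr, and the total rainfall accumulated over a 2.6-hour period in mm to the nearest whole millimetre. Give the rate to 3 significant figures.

Column moisture flux per unit crosswind length is F = V × PW.
Inflow: F_in = 10.9 × 29.1 = 317.19 mm·m/s
Outflow: F_out = 11.5 × 21 = 241.5 mm·m/s
Steady-state rate R = (F_in − F_out)/L = (317.19 − 241.5) / 147000 m = 5.149e-04 mm/s.
R = 5.149e-04 × 3600 = 1.85 mm/hr.
Over 2.6 h: total = 1.85 × 2.6 = 4.81 ≈ 5 mm.

R ≈ 1.85 mm/hr; total ≈ 5 mm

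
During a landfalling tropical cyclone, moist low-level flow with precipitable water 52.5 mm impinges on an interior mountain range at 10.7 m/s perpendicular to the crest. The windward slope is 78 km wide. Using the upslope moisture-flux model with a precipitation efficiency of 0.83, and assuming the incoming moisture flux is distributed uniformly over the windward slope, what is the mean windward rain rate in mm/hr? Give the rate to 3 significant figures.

R ≈ 21.5 mm/hr

Incoming column moisture flux per unit ridge length: F = V × PW = 10.7 × 52.5 = 561.75 mm·m/s.
Spread over the 78 km slope with efficiency ε = 0.83: R = ε·F/W = 0.83 × 561.75 / 78000 m = 5.978e-03 mm/s.
R = 5.978e-03 × 3600 = 21.5 mm/hr.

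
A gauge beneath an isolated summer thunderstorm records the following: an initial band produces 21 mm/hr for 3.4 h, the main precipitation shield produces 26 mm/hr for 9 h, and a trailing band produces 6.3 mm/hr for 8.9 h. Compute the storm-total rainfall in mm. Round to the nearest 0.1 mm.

total ≈ 361.5 mm

Total = Σ Rᵢ Δtᵢ = 21 × 3.4 + 26 × 9 + 6.3 × 8.9
      = 71.4 + 234 + 56.07 = 361.5 mm.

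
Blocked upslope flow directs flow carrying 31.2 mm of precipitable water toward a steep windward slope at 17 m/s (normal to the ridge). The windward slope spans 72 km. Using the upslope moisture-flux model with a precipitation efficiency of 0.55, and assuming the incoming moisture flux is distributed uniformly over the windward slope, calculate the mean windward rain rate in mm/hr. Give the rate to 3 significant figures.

Incoming column moisture flux per unit ridge length: F = V × PW = 17 × 31.2 = 530.4 mm·m/s.
Spread over the 72 km slope with efficiency ε = 0.55: R = ε·F/W = 0.55 × 530.4 / 72000 m = 4.052e-03 mm/s.
R = 4.052e-03 × 3600 = 14.6 mm/hr.

R ≈ 14.6 mm/hr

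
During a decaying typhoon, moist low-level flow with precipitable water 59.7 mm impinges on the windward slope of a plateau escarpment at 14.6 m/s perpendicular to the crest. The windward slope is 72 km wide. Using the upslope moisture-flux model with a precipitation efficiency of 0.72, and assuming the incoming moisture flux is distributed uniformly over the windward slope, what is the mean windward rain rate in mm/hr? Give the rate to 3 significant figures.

Incoming column moisture flux per unit ridge length: F = V × PW = 14.6 × 59.7 = 871.62 mm·m/s.
Spread over the 72 km slope with efficiency ε = 0.72: R = ε·F/W = 0.72 × 871.62 / 72000 m = 8.716e-03 mm/s.
R = 8.716e-03 × 3600 = 31.4 mm/hr.

R ≈ 31.4 mm/hr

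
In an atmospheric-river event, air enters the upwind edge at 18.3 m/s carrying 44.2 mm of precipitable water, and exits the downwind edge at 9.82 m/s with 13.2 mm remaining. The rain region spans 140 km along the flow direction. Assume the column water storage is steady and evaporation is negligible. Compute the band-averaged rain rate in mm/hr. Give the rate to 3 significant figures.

Column moisture flux per unit crosswind length is F = V × PW.
Inflow: F_in = 18.3 × 44.2 = 808.86 mm·m/s
Outflow: F_out = 9.82 × 13.2 = 129.624 mm·m/s
Steady-state rate R = (F_in − F_out)/L = (808.86 − 129.624) / 140000 m = 4.852e-03 mm/s.
R = 4.852e-03 × 3600 = 17.5 mm/hr.

R ≈ 17.5 mm/hr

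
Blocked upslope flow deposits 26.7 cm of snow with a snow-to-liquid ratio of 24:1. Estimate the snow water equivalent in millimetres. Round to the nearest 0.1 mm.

SWE ≈ 11.1 mm

SWE = snow depth / ratio = 26.7 cm / 24 = 1.113 cm = 11.1 mm.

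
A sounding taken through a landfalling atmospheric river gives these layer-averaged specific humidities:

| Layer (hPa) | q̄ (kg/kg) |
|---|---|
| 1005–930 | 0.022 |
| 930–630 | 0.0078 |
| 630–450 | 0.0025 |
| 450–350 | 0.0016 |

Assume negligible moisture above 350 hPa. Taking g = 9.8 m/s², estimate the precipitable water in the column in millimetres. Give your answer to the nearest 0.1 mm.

PW ≈ 46.9 mm

Precipitable water is the column-integrated vapour mass per unit area: PW = (1/g) Σ q̄ Δp, with q in kg/kg and Δp in Pa (1 kg/m² of water = 1 mm).
Layer 1005–930 hPa: Δp = 75 hPa = 7500 Pa, q̄ = 0.022 kg/kg → 0.022 × 7500 / 9.8 = 16.84 mm
Layer 930–630 hPa: Δp = 300 hPa = 30000 Pa, q̄ = 0.0078 kg/kg → 0.0078 × 30000 / 9.8 = 23.88 mm
Layer 630–450 hPa: Δp = 180 hPa = 18000 Pa, q̄ = 0.0025 kg/kg → 0.0025 × 18000 / 9.8 = 4.59 mm
Layer 450–350 hPa: Δp = 100 hPa = 10000 Pa, q̄ = 0.0016 kg/kg → 0.0016 × 10000 / 9.8 = 1.63 mm
PW = 16.84 + 23.88 + 4.59 + 1.63 = 46.94 ≈ 46.9 mm.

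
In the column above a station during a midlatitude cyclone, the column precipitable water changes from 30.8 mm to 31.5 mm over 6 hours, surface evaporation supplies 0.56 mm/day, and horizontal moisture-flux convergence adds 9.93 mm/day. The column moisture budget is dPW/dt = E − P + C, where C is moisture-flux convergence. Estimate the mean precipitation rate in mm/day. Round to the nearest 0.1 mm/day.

dPW/dt = (31.5 − 30.8) mm / (6/24 day) = +2.800 mm/day.
P = E + C − dPW/dt = 0.56 + (9.93) − (+2.800) = 7.7 mm/day.

P ≈ 7.7 mm/day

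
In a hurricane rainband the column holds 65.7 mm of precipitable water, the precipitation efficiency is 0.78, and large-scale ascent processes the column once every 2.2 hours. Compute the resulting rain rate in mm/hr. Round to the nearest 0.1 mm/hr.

Each overturning extracts ε × PW = 0.78 × 65.7 = 51.246 mm.
Rate = ε·PW / τ = 51.246 / 2.2 h = 23.3 mm/hr.

R ≈ 23.3 mm/hr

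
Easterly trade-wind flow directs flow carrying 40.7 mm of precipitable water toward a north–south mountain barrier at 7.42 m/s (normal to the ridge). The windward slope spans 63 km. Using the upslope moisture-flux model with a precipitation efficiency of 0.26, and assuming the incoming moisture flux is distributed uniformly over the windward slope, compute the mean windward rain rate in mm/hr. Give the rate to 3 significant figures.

R ≈ 4.49 mm/hr

Incoming column moisture flux per unit ridge length: F = V × PW = 7.42 × 40.7 = 301.994 mm·m/s.
Spread over the 63 km slope with efficiency ε = 0.26: R = ε·F/W = 0.26 × 301.994 / 63000 m = 1.246e-03 mm/s.
R = 1.246e-03 × 3600 = 4.49 mm/hr.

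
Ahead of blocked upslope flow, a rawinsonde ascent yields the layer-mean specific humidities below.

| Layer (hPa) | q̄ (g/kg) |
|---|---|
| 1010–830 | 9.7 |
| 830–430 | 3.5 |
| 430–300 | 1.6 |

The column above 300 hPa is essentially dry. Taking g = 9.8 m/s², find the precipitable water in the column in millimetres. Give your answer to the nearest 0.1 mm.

PW ≈ 34.2 mm

Precipitable water is the column-integrated vapour mass per unit area: PW = (1/g) Σ q̄ Δp, with q in kg/kg and Δp in Pa (1 kg/m² of water = 1 mm).
Layer 1010–830 hPa: Δp = 180 hPa = 18000 Pa, q̄ = 0.0097 kg/kg → 0.0097 × 18000 / 9.8 = 17.82 mm
Layer 830–430 hPa: Δp = 400 hPa = 40000 Pa, q̄ = 0.0035 kg/kg → 0.0035 × 40000 / 9.8 = 14.29 mm
Layer 430–300 hPa: Δp = 130 hPa = 13000 Pa, q̄ = 0.0016 kg/kg → 0.0016 × 13000 / 9.8 = 2.12 mm
PW = 17.82 + 14.29 + 2.12 = 34.23 ≈ 34.2 mm.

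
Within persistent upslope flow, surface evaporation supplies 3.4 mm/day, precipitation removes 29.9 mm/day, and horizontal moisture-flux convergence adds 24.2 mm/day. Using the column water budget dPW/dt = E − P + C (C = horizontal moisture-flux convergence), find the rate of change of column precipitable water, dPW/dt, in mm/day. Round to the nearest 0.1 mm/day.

dPW/dt ≈ -2.3 mm/day

dPW/dt = E − P + C = 3.4 − 29.9 + (24.2) = -2.3 mm/day.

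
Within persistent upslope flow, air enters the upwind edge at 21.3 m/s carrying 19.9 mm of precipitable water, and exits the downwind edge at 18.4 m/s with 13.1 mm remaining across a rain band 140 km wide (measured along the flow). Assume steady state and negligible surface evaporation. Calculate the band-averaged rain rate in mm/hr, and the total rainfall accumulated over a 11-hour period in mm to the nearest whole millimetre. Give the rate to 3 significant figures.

R ≈ 4.70 mm/hr; total ≈ 52 mm

Column moisture flux per unit crosswind length is F = V × PW.
Inflow: F_in = 21.3 × 19.9 = 423.87 mm·m/s
Outflow: F_out = 18.4 × 13.1 = 241.04 mm·m/s
Steady-state rate R = (F_in − F_out)/L = (423.87 − 241.04) / 140000 m = 1.306e-03 mm/s.
R = 1.306e-03 × 3600 = 4.70 mm/hr.
Over 11 h: total = 4.70 × 11 = 51.7 ≈ 52 mm.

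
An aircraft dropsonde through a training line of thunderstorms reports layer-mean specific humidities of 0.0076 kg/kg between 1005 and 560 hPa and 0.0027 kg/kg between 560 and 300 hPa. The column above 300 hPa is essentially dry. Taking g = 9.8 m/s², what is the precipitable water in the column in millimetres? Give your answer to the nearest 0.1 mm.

Precipitable water is the column-integrated vapour mass per unit area: PW = (1/g) Σ q̄ Δp, with q in kg/kg and Δp in Pa (1 kg/m² of water = 1 mm).
Layer 1005–560 hPa: Δp = 445 hPa = 44500 Pa, q̄ = 0.0076 kg/kg → 0.0076 × 44500 / 9.8 = 34.51 mm
Layer 560–300 hPa: Δp = 260 hPa = 26000 Pa, q̄ = 0.0027 kg/kg → 0.0027 × 26000 / 9.8 = 7.16 mm
PW = 34.51 + 7.16 = 41.67 ≈ 41.7 mm.

PW ≈ 41.7 mm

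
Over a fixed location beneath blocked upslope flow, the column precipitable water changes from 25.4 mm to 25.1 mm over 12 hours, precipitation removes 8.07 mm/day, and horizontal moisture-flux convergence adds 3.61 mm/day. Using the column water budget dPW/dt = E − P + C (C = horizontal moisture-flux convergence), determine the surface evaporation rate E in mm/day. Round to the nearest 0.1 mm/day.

dPW/dt = (25.1 − 25.4) mm / (12/24 day) = -0.600 mm/day.
E = dPW/dt + P − C = (-0.600) + 8.07 − (3.61) = 3.9 mm/day.

E ≈ 3.9 mm/day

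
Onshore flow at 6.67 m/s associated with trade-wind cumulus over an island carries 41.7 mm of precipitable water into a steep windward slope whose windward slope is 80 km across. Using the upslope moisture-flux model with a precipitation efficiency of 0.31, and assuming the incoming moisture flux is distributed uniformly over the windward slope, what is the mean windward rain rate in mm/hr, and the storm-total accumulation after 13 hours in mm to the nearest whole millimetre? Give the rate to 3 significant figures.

R ≈ 3.88 mm/hr; total ≈ 50 mm

Incoming column moisture flux per unit ridge length: F = V × PW = 6.67 × 41.7 = 278.139 mm·m/s.
Spread over the 80 km slope with efficiency ε = 0.31: R = ε·F/W = 0.31 × 278.139 / 80000 m = 1.078e-03 mm/s.
R = 1.078e-03 × 3600 = 3.88 mm/hr.
Over 13 h: total = 3.88 × 13 = 50.44 ≈ 50 mm.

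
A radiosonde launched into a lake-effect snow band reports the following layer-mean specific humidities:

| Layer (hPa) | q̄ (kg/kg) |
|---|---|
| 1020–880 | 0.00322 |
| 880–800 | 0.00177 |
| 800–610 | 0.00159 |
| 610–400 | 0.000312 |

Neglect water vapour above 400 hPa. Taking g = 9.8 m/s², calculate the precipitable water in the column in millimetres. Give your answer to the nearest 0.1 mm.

Precipitable water is the column-integrated vapour mass per unit area: PW = (1/g) Σ q̄ Δp, with q in kg/kg and Δp in Pa (1 kg/m² of water = 1 mm).
Layer 1020–880 hPa: Δp = 140 hPa = 14000 Pa, q̄ = 0.00322 kg/kg → 0.00322 × 14000 / 9.8 = 4.60 mm
Layer 880–800 hPa: Δp = 80 hPa = 8000 Pa, q̄ = 0.00177 kg/kg → 0.00177 × 8000 / 9.8 = 1.44 mm
Layer 800–610 hPa: Δp = 190 hPa = 19000 Pa, q̄ = 0.00159 kg/kg → 0.00159 × 19000 / 9.8 = 3.08 mm
Layer 610–400 hPa: Δp = 210 hPa = 21000 Pa, q̄ = 0.000312 kg/kg → 0.000312 × 21000 / 9.8 = 0.67 mm
PW = 4.60 + 1.44 + 3.08 + 0.67 = 9.79 ≈ 9.8 mm.

PW ≈ 9.8 mm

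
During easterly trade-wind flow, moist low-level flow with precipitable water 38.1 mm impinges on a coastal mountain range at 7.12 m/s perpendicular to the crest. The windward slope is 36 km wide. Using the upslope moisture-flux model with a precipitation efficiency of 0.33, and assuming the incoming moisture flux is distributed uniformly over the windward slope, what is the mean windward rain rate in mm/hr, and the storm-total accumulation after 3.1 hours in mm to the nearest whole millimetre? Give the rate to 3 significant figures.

R ≈ 8.95 mm/hr; total ≈ 28 mm

Incoming column moisture flux per unit ridge length: F = V × PW = 7.12 × 38.1 = 271.272 mm·m/s.
Spread over the 36 km slope with efficiency ε = 0.33: R = ε·F/W = 0.33 × 271.272 / 36000 m = 2.487e-03 mm/s.
R = 2.487e-03 × 3600 = 8.95 mm/hr.
Over 3.1 h: total = 8.95 × 3.1 = 27.745 ≈ 28 mm.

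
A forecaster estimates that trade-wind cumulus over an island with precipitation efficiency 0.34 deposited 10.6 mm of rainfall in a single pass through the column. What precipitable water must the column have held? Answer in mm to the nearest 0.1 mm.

PW ≈ 31.2 mm

PW = rainfall / ε = 10.6 / 0.34 = 31.2 mm.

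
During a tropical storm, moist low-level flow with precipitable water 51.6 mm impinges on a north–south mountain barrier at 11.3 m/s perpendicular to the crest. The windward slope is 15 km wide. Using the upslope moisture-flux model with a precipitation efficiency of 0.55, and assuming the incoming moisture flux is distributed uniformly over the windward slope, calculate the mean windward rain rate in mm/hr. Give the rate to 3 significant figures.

Incoming column moisture flux per unit ridge length: F = V × PW = 11.3 × 51.6 = 583.08 mm·m/s.
Spread over the 15 km slope with efficiency ε = 0.55: R = ε·F/W = 0.55 × 583.08 / 15000 m = 2.138e-02 mm/s.
R = 2.138e-02 × 3600 = 77.0 mm/hr.

R ≈ 77.0 mm/hr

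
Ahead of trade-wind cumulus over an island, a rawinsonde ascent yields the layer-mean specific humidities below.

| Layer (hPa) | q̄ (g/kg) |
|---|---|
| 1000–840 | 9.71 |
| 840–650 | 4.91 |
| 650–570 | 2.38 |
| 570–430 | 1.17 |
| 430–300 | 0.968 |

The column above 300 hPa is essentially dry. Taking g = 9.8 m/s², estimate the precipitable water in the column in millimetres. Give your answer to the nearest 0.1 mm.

PW ≈ 30.3 mm

Precipitable water is the column-integrated vapour mass per unit area: PW = (1/g) Σ q̄ Δp, with q in kg/kg and Δp in Pa (1 kg/m² of water = 1 mm).
Layer 1000–840 hPa: Δp = 160 hPa = 16000 Pa, q̄ = 0.00971 kg/kg → 0.00971 × 16000 / 9.8 = 15.85 mm
Layer 840–650 hPa: Δp = 190 hPa = 19000 Pa, q̄ = 0.00491 kg/kg → 0.00491 × 19000 / 9.8 = 9.52 mm
Layer 650–570 hPa: Δp = 80 hPa = 8000 Pa, q̄ = 0.00238 kg/kg → 0.00238 × 8000 / 9.8 = 1.94 mm
Layer 570–430 hPa: Δp = 140 hPa = 14000 Pa, q̄ = 0.00117 kg/kg → 0.00117 × 14000 / 9.8 = 1.67 mm
Layer 430–300 hPa: Δp = 130 hPa = 13000 Pa, q̄ = 0.000968 kg/kg → 0.000968 × 13000 / 9.8 = 1.28 mm
PW = 15.85 + 9.52 + 1.94 + 1.67 + 1.28 = 30.26 ≈ 30.3 mm.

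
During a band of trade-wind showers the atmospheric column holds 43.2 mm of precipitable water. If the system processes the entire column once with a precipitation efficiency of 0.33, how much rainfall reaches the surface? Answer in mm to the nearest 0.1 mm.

Rainfall = ε × PW = 0.33 × 43.2 = 14.3 mm.

rainfall ≈ 14.3 mm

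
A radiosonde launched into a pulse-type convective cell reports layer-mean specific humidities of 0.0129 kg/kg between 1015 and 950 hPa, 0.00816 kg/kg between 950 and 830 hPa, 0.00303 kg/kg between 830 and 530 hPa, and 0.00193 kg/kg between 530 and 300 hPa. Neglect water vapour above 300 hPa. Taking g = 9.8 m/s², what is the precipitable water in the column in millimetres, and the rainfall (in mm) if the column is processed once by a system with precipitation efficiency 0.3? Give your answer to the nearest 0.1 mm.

Precipitable water is the column-integrated vapour mass per unit area: PW = (1/g) Σ q̄ Δp, with q in kg/kg and Δp in Pa (1 kg/m² of water = 1 mm).
Layer 1015–950 hPa: Δp = 65 hPa = 6500 Pa, q̄ = 0.0129 kg/kg → 0.0129 × 6500 / 9.8 = 8.56 mm
Layer 950–830 hPa: Δp = 120 hPa = 12000 Pa, q̄ = 0.00816 kg/kg → 0.00816 × 12000 / 9.8 = 9.99 mm
Layer 830–530 hPa: Δp = 300 hPa = 30000 Pa, q̄ = 0.00303 kg/kg → 0.00303 × 30000 / 9.8 = 9.28 mm
Layer 530–300 hPa: Δp = 230 hPa = 23000 Pa, q̄ = 0.00193 kg/kg → 0.00193 × 23000 / 9.8 = 4.53 mm
PW = 8.56 + 9.99 + 9.28 + 4.53 = 32.36 ≈ 32.4 mm.
Rainfall = ε × PW = 0.3 × 32.4 = 9.7 mm.

PW ≈ 32.4 mm; rainfall ≈ 9.7 mm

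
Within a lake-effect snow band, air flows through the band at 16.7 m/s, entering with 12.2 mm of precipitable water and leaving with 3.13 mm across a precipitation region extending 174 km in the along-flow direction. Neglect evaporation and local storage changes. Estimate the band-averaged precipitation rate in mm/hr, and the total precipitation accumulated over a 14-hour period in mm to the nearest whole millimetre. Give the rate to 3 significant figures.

R ≈ 3.13 mm/hr; total ≈ 44 mm

Column moisture flux per unit crosswind length is F = V × PW.
Inflow: F_in = 16.7 × 12.2 = 203.74 mm·m/s
Outflow: F_out = 16.7 × 3.13 = 52.271 mm·m/s
Steady-state rate R = (F_in − F_out)/L = (203.74 − 52.271) / 174000 m = 8.705e-04 mm/s.
R = 8.705e-04 × 3600 = 3.13 mm/hr.
Over 14 h: total = 3.13 × 14 = 43.82 ≈ 44 mm.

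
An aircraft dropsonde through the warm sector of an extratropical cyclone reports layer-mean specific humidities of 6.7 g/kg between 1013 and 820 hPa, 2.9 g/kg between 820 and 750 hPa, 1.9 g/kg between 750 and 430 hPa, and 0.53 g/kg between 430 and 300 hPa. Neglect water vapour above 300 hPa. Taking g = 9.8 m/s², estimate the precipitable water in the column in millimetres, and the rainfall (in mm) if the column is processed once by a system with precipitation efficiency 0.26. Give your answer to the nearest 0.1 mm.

PW ≈ 22.2 mm; rainfall ≈ 5.8 mm

Precipitable water is the column-integrated vapour mass per unit area: PW = (1/g) Σ q̄ Δp, with q in kg/kg and Δp in Pa (1 kg/m² of water = 1 mm).
Layer 1013–820 hPa: Δp = 193 hPa = 19300 Pa, q̄ = 0.0067 kg/kg → 0.0067 × 19300 / 9.8 = 13.19 mm
Layer 820–750 hPa: Δp = 70 hPa = 7000 Pa, q̄ = 0.0029 kg/kg → 0.0029 × 7000 / 9.8 = 2.07 mm
Layer 750–430 hPa: Δp = 320 hPa = 32000 Pa, q̄ = 0.0019 kg/kg → 0.0019 × 32000 / 9.8 = 6.20 mm
Layer 430–300 hPa: Δp = 130 hPa = 13000 Pa, q̄ = 0.00053 kg/kg → 0.00053 × 13000 / 9.8 = 0.70 mm
PW = 13.19 + 2.07 + 6.20 + 0.70 = 22.16 ≈ 22.2 mm.
Rainfall = ε × PW = 0.26 × 22.2 = 5.8 mm.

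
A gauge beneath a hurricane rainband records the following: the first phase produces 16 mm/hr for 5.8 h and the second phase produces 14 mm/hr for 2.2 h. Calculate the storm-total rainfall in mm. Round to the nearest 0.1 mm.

total ≈ 123.6 mm

Total = Σ Rᵢ Δtᵢ = 16 × 5.8 + 14 × 2.2
      = 92.8 + 30.8 = 123.6 mm.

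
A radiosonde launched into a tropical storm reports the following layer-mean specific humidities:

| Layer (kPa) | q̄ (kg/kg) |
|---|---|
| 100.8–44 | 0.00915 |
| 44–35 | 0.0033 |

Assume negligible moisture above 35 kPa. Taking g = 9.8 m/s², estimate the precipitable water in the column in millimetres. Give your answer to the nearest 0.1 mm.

Precipitable water is the column-integrated vapour mass per unit area: PW = (1/g) Σ q̄ Δp, with q in kg/kg and Δp in Pa (1 kg/m² of water = 1 mm).
Layer 100.8–44 kPa: Δp = 568 hPa = 56800 Pa, q̄ = 0.00915 kg/kg → 0.00915 × 56800 / 9.8 = 53.03 mm
Layer 44–35 kPa: Δp = 90 hPa = 9000 Pa, q̄ = 0.0033 kg/kg → 0.0033 × 9000 / 9.8 = 3.03 mm
PW = 53.03 + 3.03 = 56.06 ≈ 56.1 mm.

PW ≈ 56.1 mm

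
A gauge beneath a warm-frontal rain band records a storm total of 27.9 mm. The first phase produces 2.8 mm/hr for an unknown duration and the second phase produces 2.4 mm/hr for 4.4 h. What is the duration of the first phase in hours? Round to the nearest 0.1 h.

duration ≈ 6.2 h

Known phases: 2.4 × 4.4 = 10.56 mm.
Remaining depth = 27.9 − 10.56 = 17.34 mm.
Duration = 17.34 / 2.8 = 6.2 h.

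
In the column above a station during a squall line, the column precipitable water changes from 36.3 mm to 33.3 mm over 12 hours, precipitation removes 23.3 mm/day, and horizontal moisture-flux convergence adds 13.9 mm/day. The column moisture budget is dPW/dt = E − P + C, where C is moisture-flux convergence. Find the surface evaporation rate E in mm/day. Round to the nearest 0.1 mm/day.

dPW/dt = (33.3 − 36.3) mm / (12/24 day) = -6.000 mm/day.
E = dPW/dt + P − C = (-6.000) + 23.3 − (13.9) = 3.4 mm/day.

E ≈ 3.4 mm/day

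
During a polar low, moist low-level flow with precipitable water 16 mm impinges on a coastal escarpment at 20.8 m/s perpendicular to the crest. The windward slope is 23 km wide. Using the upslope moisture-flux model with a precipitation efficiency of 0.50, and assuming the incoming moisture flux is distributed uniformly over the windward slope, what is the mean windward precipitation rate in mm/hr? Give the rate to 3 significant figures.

Incoming column moisture flux per unit ridge length: F = V × PW = 20.8 × 16 = 332.8 mm·m/s.
Spread over the 23 km slope with efficiency ε = 0.50: R = ε·F/W = 0.50 × 332.8 / 23000 m = 7.235e-03 mm/s.
R = 7.235e-03 × 3600 = 26.0 mm/hr.

R ≈ 26.0 mm/hr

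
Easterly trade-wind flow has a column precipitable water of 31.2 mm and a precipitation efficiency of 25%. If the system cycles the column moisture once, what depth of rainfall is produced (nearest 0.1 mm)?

Rainfall = ε × PW = 0.25 × 31.2 = 7.8 mm.

rainfall ≈ 7.8 mm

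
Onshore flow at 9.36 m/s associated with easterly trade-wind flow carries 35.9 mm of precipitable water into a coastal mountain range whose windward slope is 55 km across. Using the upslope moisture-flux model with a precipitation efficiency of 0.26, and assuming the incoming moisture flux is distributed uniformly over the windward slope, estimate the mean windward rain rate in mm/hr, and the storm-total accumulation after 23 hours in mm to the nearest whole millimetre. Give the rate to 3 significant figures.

R ≈ 5.72 mm/hr; total ≈ 132 mm

Incoming column moisture flux per unit ridge length: F = V × PW = 9.36 × 35.9 = 336.024 mm·m/s.
Spread over the 55 km slope with efficiency ε = 0.26: R = ε·F/W = 0.26 × 336.024 / 55000 m = 1.588e-03 mm/s.
R = 1.588e-03 × 3600 = 5.72 mm/hr.
Over 23 h: total = 5.72 × 23 = 131.56 ≈ 132 mm.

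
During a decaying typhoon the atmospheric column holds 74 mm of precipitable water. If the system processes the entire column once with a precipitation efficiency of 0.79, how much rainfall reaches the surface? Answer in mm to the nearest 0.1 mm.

Rainfall = ε × PW = 0.79 × 74 = 58.5 mm.

rainfall ≈ 58.5 mm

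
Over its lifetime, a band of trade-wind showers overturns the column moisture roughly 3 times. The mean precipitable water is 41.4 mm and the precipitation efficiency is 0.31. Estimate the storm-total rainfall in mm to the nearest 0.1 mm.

rainfall ≈ 38.5 mm

Each cycle deposits ε × PW = 0.31 × 41.4 = 12.834 mm.
Over 3 cycles: 3 × 12.834 = 38.5 mm.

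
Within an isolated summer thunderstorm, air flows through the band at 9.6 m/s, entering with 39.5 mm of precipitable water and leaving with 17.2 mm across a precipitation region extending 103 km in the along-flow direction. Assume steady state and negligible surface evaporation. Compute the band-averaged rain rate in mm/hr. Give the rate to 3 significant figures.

Column moisture flux per unit crosswind length is F = V × PW.
Inflow: F_in = 9.6 × 39.5 = 379.2 mm·m/s
Outflow: F_out = 9.6 × 17.2 = 165.12 mm·m/s
Steady-state rate R = (F_in − F_out)/L = (379.2 − 165.12) / 103000 m = 2.078e-03 mm/s.
R = 2.078e-03 × 3600 = 7.48 mm/hr.

R ≈ 7.48 mm/hr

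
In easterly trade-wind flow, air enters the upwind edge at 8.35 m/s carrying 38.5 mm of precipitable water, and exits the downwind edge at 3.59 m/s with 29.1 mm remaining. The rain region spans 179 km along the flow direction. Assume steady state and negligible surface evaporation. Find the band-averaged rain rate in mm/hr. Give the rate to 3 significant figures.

R ≈ 4.36 mm/hr

Column moisture flux per unit crosswind length is F = V × PW.
Inflow: F_in = 8.35 × 38.5 = 321.475 mm·m/s
Outflow: F_out = 3.59 × 29.1 = 104.469 mm·m/s
Steady-state rate R = (F_in − F_out)/L = (321.475 − 104.469) / 179000 m = 1.212e-03 mm/s.
R = 1.212e-03 × 3600 = 4.36 mm/hr.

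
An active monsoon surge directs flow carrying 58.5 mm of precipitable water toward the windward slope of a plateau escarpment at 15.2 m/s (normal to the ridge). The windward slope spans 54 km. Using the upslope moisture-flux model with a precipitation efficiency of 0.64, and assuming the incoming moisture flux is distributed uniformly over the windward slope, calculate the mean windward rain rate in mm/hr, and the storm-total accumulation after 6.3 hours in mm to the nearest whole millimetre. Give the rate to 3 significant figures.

R ≈ 37.9 mm/hr; total ≈ 239 mm

Incoming column moisture flux per unit ridge length: F = V × PW = 15.2 × 58.5 = 889.2 mm·m/s.
Spread over the 54 km slope with efficiency ε = 0.64: R = ε·F/W = 0.64 × 889.2 / 54000 m = 1.054e-02 mm/s.
R = 1.054e-02 × 3600 = 37.9 mm/hr.
Over 6.3 h: total = 37.9 × 6.3 = 238.77 ≈ 239 mm.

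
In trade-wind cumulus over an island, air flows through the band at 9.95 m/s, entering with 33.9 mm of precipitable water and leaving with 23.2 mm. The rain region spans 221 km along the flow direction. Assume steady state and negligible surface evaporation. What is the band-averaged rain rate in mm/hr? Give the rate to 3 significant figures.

Column moisture flux per unit crosswind length is F = V × PW.
Inflow: F_in = 9.95 × 33.9 = 337.305 mm·m/s
Outflow: F_out = 9.95 × 23.2 = 230.84 mm·m/s
Steady-state rate R = (F_in − F_out)/L = (337.305 − 230.84) / 221000 m = 4.817e-04 mm/s.
R = 4.817e-04 × 3600 = 1.73 mm/hr.

R ≈ 1.73 mm/hr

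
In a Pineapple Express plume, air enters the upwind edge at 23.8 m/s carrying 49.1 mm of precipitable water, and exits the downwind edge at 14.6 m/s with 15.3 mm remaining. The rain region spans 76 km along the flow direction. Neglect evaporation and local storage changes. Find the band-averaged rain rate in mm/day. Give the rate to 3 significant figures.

Column moisture flux per unit crosswind length is F = V × PW.
Inflow: F_in = 23.8 × 49.1 = 1168.58 mm·m/s
Outflow: F_out = 14.6 × 15.3 = 223.38 mm·m/s
Steady-state rate R = (F_in − F_out)/L = (1168.58 − 223.38) / 76000 m = 1.244e-02 mm/s.
R = 1.244e-02 × 3600 × 24 = 1070 mm/day.

R ≈ 1070 mm/day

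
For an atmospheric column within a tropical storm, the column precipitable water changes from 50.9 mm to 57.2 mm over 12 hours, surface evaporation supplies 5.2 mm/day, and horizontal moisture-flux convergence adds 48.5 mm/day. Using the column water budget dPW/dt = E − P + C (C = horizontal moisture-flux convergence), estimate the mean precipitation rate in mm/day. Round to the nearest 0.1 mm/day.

P ≈ 41.1 mm/day

dPW/dt = (57.2 − 50.9) mm / (12/24 day) = +12.600 mm/day.
P = E + C − dPW/dt = 5.2 + (48.5) − (+12.600) = 41.1 mm/day.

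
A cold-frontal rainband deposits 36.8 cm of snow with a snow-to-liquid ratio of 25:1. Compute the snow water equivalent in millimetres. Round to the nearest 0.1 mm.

SWE ≈ 14.7 mm

SWE = snow depth / ratio = 36.8 cm / 25 = 1.472 cm = 14.7 mm.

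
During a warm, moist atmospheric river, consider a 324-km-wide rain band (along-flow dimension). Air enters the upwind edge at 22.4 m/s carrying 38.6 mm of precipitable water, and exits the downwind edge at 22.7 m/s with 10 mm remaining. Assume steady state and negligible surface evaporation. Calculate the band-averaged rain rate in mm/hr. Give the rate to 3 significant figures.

R ≈ 7.08 mm/hr

Column moisture flux per unit crosswind length is F = V × PW.
Inflow: F_in = 22.4 × 38.6 = 864.64 mm·m/s
Outflow: F_out = 22.7 × 10 = 227 mm·m/s
Steady-state rate R = (F_in − F_out)/L = (864.64 − 227) / 324000 m = 1.968e-03 mm/s.
R = 1.968e-03 × 3600 = 7.08 mm/hr.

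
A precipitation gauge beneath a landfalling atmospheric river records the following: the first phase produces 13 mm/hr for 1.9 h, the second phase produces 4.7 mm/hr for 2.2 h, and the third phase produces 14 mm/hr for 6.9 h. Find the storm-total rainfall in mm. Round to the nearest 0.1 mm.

total ≈ 131.6 mm

Total = Σ Rᵢ Δtᵢ = 13 × 1.9 + 4.7 × 2.2 + 14 × 6.9
      = 24.7 + 10.34 + 96.6 = 131.6 mm.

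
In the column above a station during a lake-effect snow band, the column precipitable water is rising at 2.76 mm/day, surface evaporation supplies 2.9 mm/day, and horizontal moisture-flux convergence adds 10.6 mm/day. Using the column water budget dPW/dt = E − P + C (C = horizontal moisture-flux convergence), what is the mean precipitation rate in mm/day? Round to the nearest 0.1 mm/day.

P ≈ 10.7 mm/day

dPW/dt = +2.76 mm/day.
P = E + C − dPW/dt = 2.9 + (10.6) − (+2.76) = 10.7 mm/day.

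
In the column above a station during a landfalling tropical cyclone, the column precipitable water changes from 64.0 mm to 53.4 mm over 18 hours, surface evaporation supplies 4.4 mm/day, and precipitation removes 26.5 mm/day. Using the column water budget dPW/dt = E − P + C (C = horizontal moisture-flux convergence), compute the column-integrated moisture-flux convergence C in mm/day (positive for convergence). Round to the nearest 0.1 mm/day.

C ≈ 8.0 mm/day

dPW/dt = (53.4 − 64.0) mm / (18/24 day) = -14.133 mm/day.
C = dPW/dt − E + P = (-14.133) − 4.4 + 26.5 = 8.0 mm/day.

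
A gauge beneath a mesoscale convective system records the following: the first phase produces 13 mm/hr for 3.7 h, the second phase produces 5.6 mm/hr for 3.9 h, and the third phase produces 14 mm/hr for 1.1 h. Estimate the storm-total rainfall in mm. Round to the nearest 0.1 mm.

Total = Σ Rᵢ Δtᵢ = 13 × 3.7 + 5.6 × 3.9 + 14 × 1.1
      = 48.1 + 21.84 + 15.4 = 85.3 mm.

total ≈ 85.3 mm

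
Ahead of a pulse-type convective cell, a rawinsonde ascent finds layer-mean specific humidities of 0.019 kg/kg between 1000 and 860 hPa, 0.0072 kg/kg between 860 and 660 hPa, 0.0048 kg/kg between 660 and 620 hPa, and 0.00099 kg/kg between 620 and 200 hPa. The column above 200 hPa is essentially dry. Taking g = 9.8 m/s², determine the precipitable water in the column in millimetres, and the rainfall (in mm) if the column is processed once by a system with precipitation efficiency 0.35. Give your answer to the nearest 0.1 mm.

Precipitable water is the column-integrated vapour mass per unit area: PW = (1/g) Σ q̄ Δp, with q in kg/kg and Δp in Pa (1 kg/m² of water = 1 mm).
Layer 1000–860 hPa: Δp = 140 hPa = 14000 Pa, q̄ = 0.019 kg/kg → 0.019 × 14000 / 9.8 = 27.14 mm
Layer 860–660 hPa: Δp = 200 hPa = 20000 Pa, q̄ = 0.0072 kg/kg → 0.0072 × 20000 / 9.8 = 14.69 mm
Layer 660–620 hPa: Δp = 40 hPa = 4000 Pa, q̄ = 0.0048 kg/kg → 0.0048 × 4000 / 9.8 = 1.96 mm
Layer 620–200 hPa: Δp = 420 hPa = 42000 Pa, q̄ = 0.00099 kg/kg → 0.00099 × 42000 / 9.8 = 4.24 mm
PW = 27.14 + 14.69 + 1.96 + 4.24 = 48.03 ≈ 48.0 mm.
Rainfall = ε × PW = 0.35 × 48.0 = 16.8 mm.

PW ≈ 48.0 mm; rainfall ≈ 16.8 mm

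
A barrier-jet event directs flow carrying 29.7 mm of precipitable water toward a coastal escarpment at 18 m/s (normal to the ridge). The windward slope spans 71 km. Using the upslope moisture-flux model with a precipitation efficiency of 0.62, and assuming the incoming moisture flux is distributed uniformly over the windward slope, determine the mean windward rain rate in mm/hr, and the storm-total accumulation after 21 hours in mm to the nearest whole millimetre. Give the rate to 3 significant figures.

R ≈ 16.8 mm/hr; total ≈ 353 mm

Incoming column moisture flux per unit ridge length: F = V × PW = 18 × 29.7 = 534.6 mm·m/s.
Spread over the 71 km slope with efficiency ε = 0.62: R = ε·F/W = 0.62 × 534.6 / 71000 m = 4.668e-03 mm/s.
R = 4.668e-03 × 3600 = 16.8 mm/hr.
Over 21 h: total = 16.8 × 21 = 352.8 ≈ 353 mm.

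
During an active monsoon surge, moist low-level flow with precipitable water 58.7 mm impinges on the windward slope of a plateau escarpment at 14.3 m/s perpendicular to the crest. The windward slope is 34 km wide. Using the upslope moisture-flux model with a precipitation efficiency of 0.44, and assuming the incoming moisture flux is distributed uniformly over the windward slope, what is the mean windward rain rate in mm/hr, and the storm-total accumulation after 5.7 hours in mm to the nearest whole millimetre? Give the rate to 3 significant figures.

R ≈ 39.1 mm/hr; total ≈ 223 mm

Incoming column moisture flux per unit ridge length: F = V × PW = 14.3 × 58.7 = 839.41 mm·m/s.
Spread over the 34 km slope with efficiency ε = 0.44: R = ε·F/W = 0.44 × 839.41 / 34000 m = 1.086e-02 mm/s.
R = 1.086e-02 × 3600 = 39.1 mm/hr.
Over 5.7 h: total = 39.1 × 5.7 = 222.87 ≈ 223 mm.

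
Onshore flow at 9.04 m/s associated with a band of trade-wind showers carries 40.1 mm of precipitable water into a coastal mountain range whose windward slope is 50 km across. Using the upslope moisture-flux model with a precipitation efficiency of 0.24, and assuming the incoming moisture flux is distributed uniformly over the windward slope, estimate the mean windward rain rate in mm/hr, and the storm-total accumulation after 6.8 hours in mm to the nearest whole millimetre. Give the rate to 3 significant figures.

Incoming column moisture flux per unit ridge length: F = V × PW = 9.04 × 40.1 = 362.504 mm·m/s.
Spread over the 50 km slope with efficiency ε = 0.24: R = ε·F/W = 0.24 × 362.504 / 50000 m = 1.740e-03 mm/s.
R = 1.740e-03 × 3600 = 6.26 mm/hr.
Over 6.8 h: total = 6.26 × 6.8 = 42.568 ≈ 43 mm.

R ≈ 6.26 mm/hr; total ≈ 43 mm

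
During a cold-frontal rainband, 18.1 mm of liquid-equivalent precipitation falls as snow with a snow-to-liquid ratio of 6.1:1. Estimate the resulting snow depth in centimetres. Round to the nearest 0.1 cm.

snow depth ≈ 11.0 cm

Snow depth = liquid × ratio = 18.1 mm × 6.1 = 110.41 mm = 11.0 cm.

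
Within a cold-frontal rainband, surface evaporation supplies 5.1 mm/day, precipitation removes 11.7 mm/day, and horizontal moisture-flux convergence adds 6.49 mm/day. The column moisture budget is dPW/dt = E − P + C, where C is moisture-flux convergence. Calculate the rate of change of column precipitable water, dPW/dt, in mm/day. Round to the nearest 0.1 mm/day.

dPW/dt ≈ -0.1 mm/day

dPW/dt = E − P + C = 5.1 − 11.7 + (6.49) = -0.1 mm/day.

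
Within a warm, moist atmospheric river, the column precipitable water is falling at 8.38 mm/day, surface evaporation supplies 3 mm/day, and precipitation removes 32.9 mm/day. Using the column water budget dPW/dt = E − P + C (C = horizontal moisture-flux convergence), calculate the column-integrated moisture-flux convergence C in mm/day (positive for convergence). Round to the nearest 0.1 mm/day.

dPW/dt = -8.38 mm/day.
C = dPW/dt − E + P = (-8.38) − 3 + 32.9 = 21.5 mm/day.

C ≈ 21.5 mm/day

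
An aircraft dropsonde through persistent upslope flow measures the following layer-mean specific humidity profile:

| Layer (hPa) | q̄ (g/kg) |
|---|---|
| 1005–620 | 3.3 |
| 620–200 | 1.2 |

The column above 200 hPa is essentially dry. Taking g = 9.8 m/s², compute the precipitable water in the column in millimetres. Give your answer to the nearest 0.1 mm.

PW ≈ 18.1 mm

Precipitable water is the column-integrated vapour mass per unit area: PW = (1/g) Σ q̄ Δp, with q in kg/kg and Δp in Pa (1 kg/m² of water = 1 mm).
Layer 1005–620 hPa: Δp = 385 hPa = 38500 Pa, q̄ = 0.0033 kg/kg → 0.0033 × 38500 / 9.8 = 12.96 mm
Layer 620–200 hPa: Δp = 420 hPa = 42000 Pa, q̄ = 0.0012 kg/kg → 0.0012 × 42000 / 9.8 = 5.14 mm
PW = 12.96 + 5.14 = 18.10 ≈ 18.1 mm.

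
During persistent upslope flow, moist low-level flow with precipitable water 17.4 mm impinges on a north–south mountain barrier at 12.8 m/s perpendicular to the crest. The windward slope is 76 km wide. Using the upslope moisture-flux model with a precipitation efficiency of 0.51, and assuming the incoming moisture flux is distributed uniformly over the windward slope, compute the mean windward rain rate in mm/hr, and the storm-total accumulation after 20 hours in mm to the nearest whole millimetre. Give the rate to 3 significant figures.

R ≈ 5.38 mm/hr; total ≈ 108 mm

Incoming column moisture flux per unit ridge length: F = V × PW = 12.8 × 17.4 = 222.72 mm·m/s.
Spread over the 76 km slope with efficiency ε = 0.51: R = ε·F/W = 0.51 × 222.72 / 76000 m = 1.495e-03 mm/s.
R = 1.495e-03 × 3600 = 5.38 mm/hr.
Over 20 h: total = 5.38 × 20 = 107.6 ≈ 108 mm.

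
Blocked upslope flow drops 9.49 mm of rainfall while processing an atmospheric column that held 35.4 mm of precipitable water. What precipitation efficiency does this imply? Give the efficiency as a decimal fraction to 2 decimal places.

ε ≈ 0.27

ε = rainfall / PW = 9.49 / 35.4 = 0.27.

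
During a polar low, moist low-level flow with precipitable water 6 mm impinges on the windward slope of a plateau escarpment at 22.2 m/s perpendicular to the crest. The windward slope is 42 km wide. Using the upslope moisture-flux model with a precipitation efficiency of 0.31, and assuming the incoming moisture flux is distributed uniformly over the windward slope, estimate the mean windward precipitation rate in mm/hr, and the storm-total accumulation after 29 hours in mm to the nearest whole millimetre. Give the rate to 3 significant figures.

Incoming column moisture flux per unit ridge length: F = V × PW = 22.2 × 6 = 133.2 mm·m/s.
Spread over the 42 km slope with efficiency ε = 0.31: R = ε·F/W = 0.31 × 133.2 / 42000 m = 9.831e-04 mm/s.
R = 9.831e-04 × 3600 = 3.54 mm/hr.
Over 29 h: total = 3.54 × 29 = 102.66 ≈ 103 mm.

R ≈ 3.54 mm/hr; total ≈ 103 mm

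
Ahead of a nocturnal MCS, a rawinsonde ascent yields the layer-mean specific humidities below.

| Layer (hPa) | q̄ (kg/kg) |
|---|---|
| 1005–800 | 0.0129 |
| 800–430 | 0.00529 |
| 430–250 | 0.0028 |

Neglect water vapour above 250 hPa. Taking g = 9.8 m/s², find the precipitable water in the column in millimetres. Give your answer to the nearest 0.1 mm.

Precipitable water is the column-integrated vapour mass per unit area: PW = (1/g) Σ q̄ Δp, with q in kg/kg and Δp in Pa (1 kg/m² of water = 1 mm).
Layer 1005–800 hPa: Δp = 205 hPa = 20500 Pa, q̄ = 0.0129 kg/kg → 0.0129 × 20500 / 9.8 = 26.98 mm
Layer 800–430 hPa: Δp = 370 hPa = 37000 Pa, q̄ = 0.00529 kg/kg → 0.00529 × 37000 / 9.8 = 19.97 mm
Layer 430–250 hPa: Δp = 180 hPa = 18000 Pa, q̄ = 0.0028 kg/kg → 0.0028 × 18000 / 9.8 = 5.14 mm
PW = 26.98 + 19.97 + 5.14 = 52.09 ≈ 52.1 mm.

PW ≈ 52.1 mm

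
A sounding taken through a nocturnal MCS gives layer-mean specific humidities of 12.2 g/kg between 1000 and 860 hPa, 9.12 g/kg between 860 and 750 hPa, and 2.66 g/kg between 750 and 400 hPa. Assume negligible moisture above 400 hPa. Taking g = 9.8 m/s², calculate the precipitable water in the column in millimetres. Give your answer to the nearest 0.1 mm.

PW ≈ 37.2 mm

Precipitable water is the column-integrated vapour mass per unit area: PW = (1/g) Σ q̄ Δp, with q in kg/kg and Δp in Pa (1 kg/m² of water = 1 mm).
Layer 1000–860 hPa: Δp = 140 hPa = 14000 Pa, q̄ = 0.0122 kg/kg → 0.0122 × 14000 / 9.8 = 17.43 mm
Layer 860–750 hPa: Δp = 110 hPa = 11000 Pa, q̄ = 0.00912 kg/kg → 0.00912 × 11000 / 9.8 = 10.24 mm
Layer 750–400 hPa: Δp = 350 hPa = 35000 Pa, q̄ = 0.00266 kg/kg → 0.00266 × 35000 / 9.8 = 9.50 mm
PW = 17.43 + 10.24 + 9.50 = 37.17 ≈ 37.2 mm.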